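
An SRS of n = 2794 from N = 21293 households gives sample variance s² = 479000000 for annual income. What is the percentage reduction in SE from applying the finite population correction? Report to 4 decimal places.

f = n/N = 2794/21293 = 0.13121683.
SE_no-fpc = √(s²/n) = 414.05168; SE_fpc = √((1−f)s²/n) = 385.93152.
Ratio = √(1−f) = 0.93208539. Reduction = 100·(1 − 0.93208539) = 6.7915%.

6.7915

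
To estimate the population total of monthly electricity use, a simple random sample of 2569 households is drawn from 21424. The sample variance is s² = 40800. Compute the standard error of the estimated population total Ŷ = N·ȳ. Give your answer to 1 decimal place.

Var(Ŷ) = N²·Var(ȳ) = N²·(1 − n/N)·s²/n.
f = 2569/21424 = 0.11991225; Var(ȳ) = 0.88008775·40800/2569 = 13.97726.
Var(Ŷ) = 21424² · 13.97726 = 6.4153915 × 10^9.
SE(Ŷ) = √(6.4153915 × 10^9) = 80096.1.

80096.1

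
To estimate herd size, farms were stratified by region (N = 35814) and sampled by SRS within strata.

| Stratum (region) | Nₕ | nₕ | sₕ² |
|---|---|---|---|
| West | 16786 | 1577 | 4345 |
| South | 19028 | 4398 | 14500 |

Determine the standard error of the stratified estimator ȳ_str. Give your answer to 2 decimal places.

1.12

Var(ȳ_str) = Σₕ Wₕ²(1 − fₕ)sₕ²/nₕ with Wₕ = Nₕ/N, N = 35814.
West: Wₕ = 0.46869939; term = 0.46869939²·(1 − 0.09394734)·4345/1577 = 0.54840361.
South: Wₕ = 0.53130061; term = 0.53130061²·(1 − 0.23113307)·14500/4398 = 0.71555758.
Sum = 1.2639612.
SE = √(1.2639612) = 1.12.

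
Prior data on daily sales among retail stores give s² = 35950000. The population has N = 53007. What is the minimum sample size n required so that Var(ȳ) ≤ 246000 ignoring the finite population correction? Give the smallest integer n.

Without fpc, n₀ = s²/D = 35950000/246000 = 146.1382.
Rounding up, n = 147.

147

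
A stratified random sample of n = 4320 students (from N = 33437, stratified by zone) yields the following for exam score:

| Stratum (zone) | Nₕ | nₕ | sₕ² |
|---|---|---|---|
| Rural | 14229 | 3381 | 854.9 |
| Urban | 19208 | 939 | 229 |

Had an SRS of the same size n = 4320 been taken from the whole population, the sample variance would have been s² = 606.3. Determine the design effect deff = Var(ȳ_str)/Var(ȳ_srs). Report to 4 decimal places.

0.9119

Var(ȳ_str) = Σ Wₕ²(1−fₕ)sₕ²/nₕ with Wₕ = Nₕ/33437:
  Rural: (14229/33437)²·(1−3381/14229)·854.9/3381 = 0.034909176
  Urban: (19208/33437)²·(1−939/19208)·229/939 = 0.076544185
  → Var(ȳ_str) = 0.11145336.
Var(ȳ_srs) = (1 − 4320/33437)·606.3/4320 = 0.12221461.
deff = 0.11145336 / 0.12221461 = 0.9119.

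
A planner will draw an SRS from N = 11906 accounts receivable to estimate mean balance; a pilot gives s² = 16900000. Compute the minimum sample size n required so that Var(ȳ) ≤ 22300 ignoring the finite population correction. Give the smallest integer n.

Without fpc, n₀ = s²/D = 16900000/22300 = 757.8475.
Rounding up, n = 758.

758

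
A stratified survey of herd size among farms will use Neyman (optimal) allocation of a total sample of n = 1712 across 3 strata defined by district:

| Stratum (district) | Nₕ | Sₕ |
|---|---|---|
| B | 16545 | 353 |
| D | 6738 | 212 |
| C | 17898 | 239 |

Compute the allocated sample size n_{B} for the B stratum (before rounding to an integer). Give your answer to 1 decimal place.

866.0

Neyman allocation: nₕ = n·NₕSₕ / Σⱼ NⱼSⱼ.
Σ NⱼSⱼ = 16545·353 + 6738·212 + 17898·239 = 1.1546463 × 10^7.
n_{B} = 1712·16545·353 / (1.1546463 × 10^7) = 866.0.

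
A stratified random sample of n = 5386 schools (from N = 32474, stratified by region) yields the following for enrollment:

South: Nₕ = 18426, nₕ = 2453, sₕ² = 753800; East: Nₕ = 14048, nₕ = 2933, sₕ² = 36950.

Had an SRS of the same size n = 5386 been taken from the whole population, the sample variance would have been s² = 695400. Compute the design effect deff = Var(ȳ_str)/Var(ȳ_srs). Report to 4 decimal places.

Var(ȳ_str) = Σ Wₕ²(1−fₕ)sₕ²/nₕ with Wₕ = Nₕ/32474:
  South: (18426/32474)²·(1−2453/18426)·753800/2453 = 85.76391
  East: (14048/32474)²·(1−2933/14048)·36950/2933 = 1.8653261
  → Var(ȳ_str) = 87.629236.
Var(ȳ_srs) = (1 − 5386/32474)·695400/5386 = 107.69846.
deff = 87.629236 / 107.69846 = 0.8137.

0.8137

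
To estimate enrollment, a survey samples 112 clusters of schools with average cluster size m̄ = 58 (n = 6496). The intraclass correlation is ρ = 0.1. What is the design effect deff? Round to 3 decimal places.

deff = 1 + (58 − 1)·0.1 = 1 + 5.7 = 6.7.

6.700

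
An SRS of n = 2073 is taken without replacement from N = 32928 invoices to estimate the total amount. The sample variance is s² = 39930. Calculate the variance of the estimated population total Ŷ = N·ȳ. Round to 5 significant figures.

1.9570 × 10^10

Var(Ŷ) = N²·Var(ȳ) = N²·(1 − n/N)·s²/n.
f = 2073/32928 = 0.06295554; Var(ȳ) = 0.93704446·39930/2073 = 18.049293.
Var(Ŷ) = 32928² · 18.049293 = 1.9570003 × 10^10.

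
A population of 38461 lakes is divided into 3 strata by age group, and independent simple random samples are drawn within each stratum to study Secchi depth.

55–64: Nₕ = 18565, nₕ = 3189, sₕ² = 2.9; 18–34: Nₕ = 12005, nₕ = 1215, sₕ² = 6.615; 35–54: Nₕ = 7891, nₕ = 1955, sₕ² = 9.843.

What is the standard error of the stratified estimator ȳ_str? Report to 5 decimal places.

0.02849

Var(ȳ_str) = Σₕ Wₕ²(1 − fₕ)sₕ²/nₕ with Wₕ = Nₕ/N, N = 38461.
55–64: Wₕ = 0.48269676; term = 0.48269676²·(1 − 0.17177485)·2.9/3189 = 1.7548527 × 10^-4.
18–34: Wₕ = 0.31213437; term = 0.31213437²·(1 − 0.10120783)·6.615/1215 = 4.7675586 × 10^-4.
35–54: Wₕ = 0.20516887; term = 0.20516887²·(1 − 0.24775060)·9.843/1955 = 1.5942834 × 10^-4.
Sum = 8.1166947 × 10^-4.
SE = √(8.1166947 × 10^-4) = 0.02849.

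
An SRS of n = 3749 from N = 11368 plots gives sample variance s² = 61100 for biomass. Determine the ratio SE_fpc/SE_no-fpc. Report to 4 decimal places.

f = n/N = 3749/11368 = 0.32978536.
SE_no-fpc = √(s²/n) = 4.0370384; SE_fpc = √((1−f)s²/n) = 3.3049876.
Ratio = √(1−f) = 0.81866638.

0.8187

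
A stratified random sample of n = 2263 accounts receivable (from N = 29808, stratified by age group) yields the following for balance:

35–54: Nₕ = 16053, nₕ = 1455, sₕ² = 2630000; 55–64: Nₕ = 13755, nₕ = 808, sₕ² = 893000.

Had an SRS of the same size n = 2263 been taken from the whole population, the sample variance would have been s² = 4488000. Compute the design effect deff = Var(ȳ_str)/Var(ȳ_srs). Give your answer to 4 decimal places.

0.3810

Var(ȳ_str) = Σ Wₕ²(1−fₕ)sₕ²/nₕ with Wₕ = Nₕ/29808:
  35–54: (16053/29808)²·(1−1455/16053)·2630000/1455 = 476.73457
  55–64: (13755/29808)²·(1−808/13755)·893000/808 = 221.51552
  → Var(ȳ_str) = 698.25009.
Var(ȳ_srs) = (1 − 2263/29808)·4488000/2263 = 1832.6445.
deff = 698.25009 / 1832.6445 = 0.3810.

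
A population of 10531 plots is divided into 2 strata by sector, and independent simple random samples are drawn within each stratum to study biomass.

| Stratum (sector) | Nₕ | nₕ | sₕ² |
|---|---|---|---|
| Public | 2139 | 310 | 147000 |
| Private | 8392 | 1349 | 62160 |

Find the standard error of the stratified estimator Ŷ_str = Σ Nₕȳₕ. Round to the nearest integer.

67666

Var(Ŷ_str) = Σₕ Nₕ²(1 − fₕ)sₕ²/nₕ.
Public: 2139²·(1 − 310/2139)·147000/310 = 1.8551547 × 10^9.
Private: 8392²·(1 − 1349/8392)·62160/1349 = 2.7234676 × 10^9.
Sum = 4.5786223 × 10^9.
SE = √(4.5786223 × 10^9) = 67666.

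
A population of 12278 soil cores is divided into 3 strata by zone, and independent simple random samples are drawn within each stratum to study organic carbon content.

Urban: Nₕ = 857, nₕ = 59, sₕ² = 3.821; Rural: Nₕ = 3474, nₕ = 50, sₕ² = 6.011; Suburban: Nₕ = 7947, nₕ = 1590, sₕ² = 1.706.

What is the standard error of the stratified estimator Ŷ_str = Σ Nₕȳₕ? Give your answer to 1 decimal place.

1236.3

Var(Ŷ_str) = Σₕ Nₕ²(1 − fₕ)sₕ²/nₕ.
Urban: 857²·(1 − 59/857)·3.821/59 = 44290.312.
Rural: 3474²·(1 − 50/3474)·6.011/50 = 1.430014 × 10^6.
Suburban: 7947²·(1 − 1590/7947)·1.706/1590 = 54204.748.
Sum = 1.5285091 × 10^6.
SE = √(1.5285091 × 10^6) = 1236.3.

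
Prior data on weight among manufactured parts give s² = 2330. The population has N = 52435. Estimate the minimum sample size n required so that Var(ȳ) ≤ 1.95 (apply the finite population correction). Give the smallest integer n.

1169

Without fpc, n₀ = s²/D = 2330/1.95 = 1194.8718.
With fpc, (1 − n/N)·s²/n ≤ D requires n ≥ n₀/(1 + n₀/N) = 1194.8718/(1 + 1194.8718/52435) = 1168.2501.
Rounding up, n = 1169.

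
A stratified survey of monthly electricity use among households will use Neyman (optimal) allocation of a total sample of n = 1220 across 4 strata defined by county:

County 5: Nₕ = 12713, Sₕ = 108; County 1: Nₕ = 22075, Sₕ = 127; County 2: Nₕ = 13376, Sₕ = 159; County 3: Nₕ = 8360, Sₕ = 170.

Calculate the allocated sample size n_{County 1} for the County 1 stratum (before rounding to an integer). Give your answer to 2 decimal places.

442.79

Neyman allocation: nₕ = n·NₕSₕ / Σⱼ NⱼSⱼ.
Σ NⱼSⱼ = 12713·108 + 22075·127 + 13376·159 + 8360·170 = 7.724513 × 10^6.
n_{County 1} = 1220·22075·127 / (7.724513 × 10^6) = 442.79.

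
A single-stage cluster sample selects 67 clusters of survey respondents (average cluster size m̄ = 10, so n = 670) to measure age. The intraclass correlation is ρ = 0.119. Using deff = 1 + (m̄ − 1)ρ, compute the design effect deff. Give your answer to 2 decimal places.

deff = 1 + (10 − 1)·0.119 = 1 + 1.071 = 2.071.

2.07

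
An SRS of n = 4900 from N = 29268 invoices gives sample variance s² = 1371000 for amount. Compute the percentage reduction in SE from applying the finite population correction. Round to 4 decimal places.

f = n/N = 4900/29268 = 0.16741834.
SE_no-fpc = √(s²/n) = 16.727101; SE_fpc = √((1−f)s²/n) = 15.262796.
Ratio = √(1−f) = 0.91245913. Reduction = 100·(1 − 0.91245913) = 8.7541%.

8.7541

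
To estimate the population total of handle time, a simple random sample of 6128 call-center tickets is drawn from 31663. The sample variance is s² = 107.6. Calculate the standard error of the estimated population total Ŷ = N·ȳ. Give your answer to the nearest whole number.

Var(Ŷ) = N²·Var(ȳ) = N²·(1 − n/N)·s²/n.
f = 6128/31663 = 0.19353820; Var(ȳ) = 0.80646180·107.6/6128 = 0.014160459.
Var(Ŷ) = 31663² · 0.014160459 = 1.4196505 × 10^7.
SE(Ŷ) = √(1.4196505 × 10^7) = 3768.

3768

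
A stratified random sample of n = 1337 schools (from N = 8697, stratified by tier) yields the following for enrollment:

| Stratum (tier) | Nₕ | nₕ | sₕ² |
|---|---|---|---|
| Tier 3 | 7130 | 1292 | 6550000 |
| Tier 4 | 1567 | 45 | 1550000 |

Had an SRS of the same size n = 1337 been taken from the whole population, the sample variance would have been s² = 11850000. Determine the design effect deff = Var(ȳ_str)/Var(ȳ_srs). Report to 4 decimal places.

0.5168

Var(ȳ_str) = Σ Wₕ²(1−fₕ)sₕ²/nₕ with Wₕ = Nₕ/8697:
  Tier 3: (7130/8697)²·(1−1292/7130)·6550000/1292 = 2789.931
  Tier 4: (1567/8697)²·(1−45/1567)·1550000/45 = 1086.0852
  → Var(ȳ_str) = 3876.0162.
Var(ȳ_srs) = (1 − 1337/8697)·11850000/1337 = 7500.5876.
deff = 3876.0162 / 7500.5876 = 0.5168.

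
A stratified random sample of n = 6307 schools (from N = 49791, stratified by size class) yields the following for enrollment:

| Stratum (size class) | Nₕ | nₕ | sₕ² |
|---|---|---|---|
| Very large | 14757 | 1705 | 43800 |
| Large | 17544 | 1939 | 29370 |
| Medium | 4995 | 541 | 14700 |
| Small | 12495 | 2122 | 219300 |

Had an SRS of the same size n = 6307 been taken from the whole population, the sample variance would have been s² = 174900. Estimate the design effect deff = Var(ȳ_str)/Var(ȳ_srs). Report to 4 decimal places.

0.3846

Var(ȳ_str) = Σ Wₕ²(1−fₕ)sₕ²/nₕ with Wₕ = Nₕ/49791:
  Very large: (14757/49791)²·(1−1705/14757)·43800/1705 = 1.9958283
  Large: (17544/49791)²·(1−1939/17544)·29370/1939 = 1.6726953
  Medium: (4995/49791)²·(1−541/4995)·14700/541 = 0.24383951
  Small: (12495/49791)²·(1−2122/12495)·219300/2122 = 5.4029655
  → Var(ȳ_str) = 9.3153286.
Var(ȳ_srs) = (1 − 6307/49791)·174900/6307 = 24.218409.
deff = 9.3153286 / 24.218409 = 0.3846.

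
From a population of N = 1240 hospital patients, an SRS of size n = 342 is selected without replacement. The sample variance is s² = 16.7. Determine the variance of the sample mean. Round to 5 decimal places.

Under SRS without replacement, Var(ȳ) = (1 − f)·s²/n with f = n/N = 342/1240 = 0.27580645.
Var(ȳ) = (1 − 0.27580645)·16.7/342 = 0.72419355·0.048830409 = 0.035362667.

0.03536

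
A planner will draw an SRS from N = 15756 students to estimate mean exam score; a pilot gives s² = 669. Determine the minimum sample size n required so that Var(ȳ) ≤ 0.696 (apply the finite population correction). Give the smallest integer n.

Without fpc, n₀ = s²/D = 669/0.696 = 961.2069.
With fpc, (1 − n/N)·s²/n ≤ D requires n ≥ n₀/(1 + n₀/N) = 961.2069/(1 + 961.2069/15756) = 905.9394.
Rounding up, n = 906.

906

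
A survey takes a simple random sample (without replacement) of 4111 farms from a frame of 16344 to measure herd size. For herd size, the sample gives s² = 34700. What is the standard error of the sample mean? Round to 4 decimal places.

Under SRS without replacement, Var(ȳ) = (1 − f)·s²/n with f = n/N = 4111/16344 = 0.25152961.
Var(ȳ) = (1 − 0.25152961)·34700/4111 = 0.74847039·8.4407687 = 6.3176654.
SE(ȳ) = √(6.3176654) = 2.5135.

2.5135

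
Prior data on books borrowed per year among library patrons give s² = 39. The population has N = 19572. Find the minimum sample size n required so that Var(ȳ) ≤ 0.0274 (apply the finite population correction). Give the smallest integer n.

1327

Without fpc, n₀ = s²/D = 39/0.0274 = 1423.3577.
With fpc, (1 − n/N)·s²/n ≤ D requires n ≥ n₀/(1 + n₀/N) = 1423.3577/(1 + 1423.3577/19572) = 1326.8627.
Rounding up, n = 1327.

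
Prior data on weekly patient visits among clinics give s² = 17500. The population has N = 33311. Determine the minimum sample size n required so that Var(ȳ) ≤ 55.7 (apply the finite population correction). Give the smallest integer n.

312

Without fpc, n₀ = s²/D = 17500/55.7 = 314.1831.
With fpc, (1 − n/N)·s²/n ≤ D requires n ≥ n₀/(1 + n₀/N) = 314.1831/(1 + 314.1831/33311) = 311.2475.
Rounding up, n = 312.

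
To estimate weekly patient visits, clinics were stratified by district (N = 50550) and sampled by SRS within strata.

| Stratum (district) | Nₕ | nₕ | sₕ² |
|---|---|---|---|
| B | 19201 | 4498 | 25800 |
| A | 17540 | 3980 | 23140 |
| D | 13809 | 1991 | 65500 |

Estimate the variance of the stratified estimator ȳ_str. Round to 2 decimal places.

3.28

Var(ȳ_str) = Σₕ Wₕ²(1 − fₕ)sₕ²/nₕ with Wₕ = Nₕ/N, N = 50550.
B: Wₕ = 0.37984174; term = 0.37984174²·(1 − 0.23425863)·25800/4498 = 0.63370588.
A: Wₕ = 0.34698318; term = 0.34698318²·(1 − 0.22690992)·23140/3980 = 0.54116194.
D: Wₕ = 0.27317507; term = 0.27317507²·(1 − 0.14418133)·65500/1991 = 2.1010381.
Sum = 3.2759059.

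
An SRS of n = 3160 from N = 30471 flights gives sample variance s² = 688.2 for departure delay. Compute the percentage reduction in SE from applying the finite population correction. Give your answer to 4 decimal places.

f = n/N = 3160/30471 = 0.10370516.
SE_no-fpc = √(s²/n) = 0.4666742; SE_fpc = √((1−f)s²/n) = 0.44181376.
Ratio = √(1−f) = 0.94672849. Reduction = 100·(1 − 0.94672849) = 5.3272%.

5.3272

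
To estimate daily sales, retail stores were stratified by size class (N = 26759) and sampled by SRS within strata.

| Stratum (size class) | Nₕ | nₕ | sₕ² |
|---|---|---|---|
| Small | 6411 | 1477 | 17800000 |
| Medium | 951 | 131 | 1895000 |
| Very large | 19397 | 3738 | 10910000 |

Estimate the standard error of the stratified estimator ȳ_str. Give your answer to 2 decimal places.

Var(ȳ_str) = Σₕ Wₕ²(1 − fₕ)sₕ²/nₕ with Wₕ = Nₕ/N, N = 26759.
Small: Wₕ = 0.23958294; term = 0.23958294²·(1 − 0.23038528)·17800000/1477 = 532.3836.
Medium: Wₕ = 0.03553944; term = 0.03553944²·(1 − 0.13774974)·1895000/131 = 15.754061.
Very large: Wₕ = 0.72487761; term = 0.72487761²·(1 − 0.19271021)·10910000/3738 = 1238.0674.
Sum = 1786.2051.
SE = √(1786.2051) = 42.26.

42.26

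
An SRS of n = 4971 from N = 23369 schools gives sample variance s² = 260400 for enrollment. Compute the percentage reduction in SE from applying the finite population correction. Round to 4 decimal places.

11.2711

f = n/N = 4971/23369 = 0.21271770.
SE_no-fpc = √(s²/n) = 7.2376672; SE_fpc = √((1−f)s²/n) = 6.4219046.
Ratio = √(1−f) = 0.88728930. Reduction = 100·(1 − 0.88728930) = 11.2711%.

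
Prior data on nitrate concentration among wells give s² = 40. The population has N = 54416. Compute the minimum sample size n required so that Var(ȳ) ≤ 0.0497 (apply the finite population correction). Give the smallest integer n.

Without fpc, n₀ = s²/D = 40/0.0497 = 804.8290.
With fpc, (1 − n/N)·s²/n ≤ D requires n ≥ n₀/(1 + n₀/N) = 804.8290/(1 + 804.8290/54416) = 793.0988.
Rounding up, n = 794.

794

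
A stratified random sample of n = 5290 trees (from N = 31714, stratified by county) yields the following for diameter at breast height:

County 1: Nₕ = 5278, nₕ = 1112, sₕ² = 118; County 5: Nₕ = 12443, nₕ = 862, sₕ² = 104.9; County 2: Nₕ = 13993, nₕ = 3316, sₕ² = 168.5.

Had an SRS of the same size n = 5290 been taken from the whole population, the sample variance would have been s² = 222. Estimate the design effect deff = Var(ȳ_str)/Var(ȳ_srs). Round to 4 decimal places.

0.7809

Var(ȳ_str) = Σ Wₕ²(1−fₕ)sₕ²/nₕ with Wₕ = Nₕ/31714:
  County 1: (5278/31714)²·(1−1112/5278)·118/1112 = 0.002319871
  County 5: (12443/31714)²·(1−862/12443)·104.9/862 = 0.017435618
  County 2: (13993/31714)²·(1−3316/13993)·168.5/3316 = 0.0075482003
  → Var(ȳ_str) = 0.027303689.
Var(ȳ_srs) = (1 − 5290/31714)·222/5290 = 0.03496591.
deff = 0.027303689 / 0.03496591 = 0.7809.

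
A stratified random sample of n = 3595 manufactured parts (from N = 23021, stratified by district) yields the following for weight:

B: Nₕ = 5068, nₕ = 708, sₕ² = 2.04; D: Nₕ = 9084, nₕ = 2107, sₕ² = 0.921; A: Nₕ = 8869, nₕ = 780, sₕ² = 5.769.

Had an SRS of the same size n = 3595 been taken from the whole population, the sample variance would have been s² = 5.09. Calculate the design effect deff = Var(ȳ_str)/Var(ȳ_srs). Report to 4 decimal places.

0.9823

Var(ȳ_str) = Σ Wₕ²(1−fₕ)sₕ²/nₕ with Wₕ = Nₕ/23021:
  B: (5068/23021)²·(1−708/5068)·2.04/708 = 1.2013558 × 10^-4
  D: (9084/23021)²·(1−2107/9084)·0.921/2107 = 5.2274823 × 10^-5
  A: (8869/23021)²·(1−780/8869)·5.769/780 = 0.0010012143
  → Var(ȳ_str) = 0.0011736247.
Var(ȳ_srs) = (1 − 3595/23021)·5.09/3595 = 0.0011947529.
deff = 0.0011736247 / 0.0011947529 = 0.9823.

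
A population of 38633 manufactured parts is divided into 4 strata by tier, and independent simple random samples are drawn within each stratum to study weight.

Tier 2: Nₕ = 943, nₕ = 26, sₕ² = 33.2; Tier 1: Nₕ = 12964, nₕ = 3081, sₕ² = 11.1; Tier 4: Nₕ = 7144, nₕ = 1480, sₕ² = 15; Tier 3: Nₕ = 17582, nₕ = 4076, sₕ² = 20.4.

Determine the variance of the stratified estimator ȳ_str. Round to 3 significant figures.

Var(ȳ_str) = Σₕ Wₕ²(1 − fₕ)sₕ²/nₕ with Wₕ = Nₕ/N, N = 38633.
Tier 2: Wₕ = 0.02440918; term = 0.02440918²·(1 − 0.02757158)·33.2/26 = 7.3982482 × 10^-4.
Tier 1: Wₕ = 0.33556804; term = 0.33556804²·(1 − 0.23765813)·11.1/3081 = 3.0927316 × 10^-4.
Tier 4: Wₕ = 0.18491963; term = 0.18491963²·(1 − 0.20716685)·15/1480 = 2.7477509 × 10^-4.
Tier 3: Wₕ = 0.45510315; term = 0.45510315²·(1 − 0.23182801)·20.4/4076 = 7.9629529 × 10^-4.
Sum = 0.0021201684.

0.00212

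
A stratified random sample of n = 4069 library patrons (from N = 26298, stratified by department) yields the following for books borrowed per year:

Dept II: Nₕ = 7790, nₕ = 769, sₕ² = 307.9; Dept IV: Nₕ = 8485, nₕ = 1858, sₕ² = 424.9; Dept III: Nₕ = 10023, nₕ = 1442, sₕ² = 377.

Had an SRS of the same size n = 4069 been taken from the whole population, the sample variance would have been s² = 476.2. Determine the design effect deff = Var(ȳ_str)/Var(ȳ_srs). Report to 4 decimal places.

0.8367

Var(ȳ_str) = Σ Wₕ²(1−fₕ)sₕ²/nₕ with Wₕ = Nₕ/26298:
  Dept II: (7790/26298)²·(1−769/7790)·307.9/769 = 0.031664624
  Dept IV: (8485/26298)²·(1−1858/8485)·424.9/1858 = 0.018593639
  Dept III: (10023/26298)²·(1−1442/10023)·377/1442 = 0.032513691
  → Var(ȳ_str) = 0.082771954.
Var(ȳ_srs) = (1 − 4069/26298)·476.2/4069 = 0.098923371.
deff = 0.082771954 / 0.098923371 = 0.8367.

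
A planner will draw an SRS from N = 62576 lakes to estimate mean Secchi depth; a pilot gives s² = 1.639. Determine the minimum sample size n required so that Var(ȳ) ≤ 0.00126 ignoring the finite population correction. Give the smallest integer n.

Without fpc, n₀ = s²/D = 1.639/0.00126 = 1300.7937.
Rounding up, n = 1301.

1301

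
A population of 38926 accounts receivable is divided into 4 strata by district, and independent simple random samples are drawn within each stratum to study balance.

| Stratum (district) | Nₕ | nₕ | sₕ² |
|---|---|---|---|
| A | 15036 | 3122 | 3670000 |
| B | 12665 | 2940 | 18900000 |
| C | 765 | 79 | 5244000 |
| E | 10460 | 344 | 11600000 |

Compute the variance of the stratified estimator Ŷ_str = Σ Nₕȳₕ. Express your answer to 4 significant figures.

4.605 × 10^12

Var(Ŷ_str) = Σₕ Nₕ²(1 − fₕ)sₕ²/nₕ.
A: 15036²·(1 − 3122/15036)·3670000/3122 = 2.1058289 × 10^11.
B: 12665²·(1 − 2940/12665)·18900000/2940 = 7.9178866 × 10^11.
C: 765²·(1 − 79/765)·5244000/79 = 3.4835427 × 10^10.
E: 10460²·(1 − 344/10460)·11600000/344 = 3.5681249 × 10^12.
Sum = 4.6053319 × 10^12.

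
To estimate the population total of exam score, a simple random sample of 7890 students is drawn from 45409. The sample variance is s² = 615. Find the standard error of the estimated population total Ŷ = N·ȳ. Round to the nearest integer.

Var(Ŷ) = N²·Var(ȳ) = N²·(1 − n/N)·s²/n.
f = 7890/45409 = 0.17375410; Var(ȳ) = 0.82624590·615/7890 = 0.064403197.
Var(Ŷ) = 45409² · 0.064403197 = 1.3279793 × 10^8.
SE(Ŷ) = √(1.3279793 × 10^8) = 11524.

11524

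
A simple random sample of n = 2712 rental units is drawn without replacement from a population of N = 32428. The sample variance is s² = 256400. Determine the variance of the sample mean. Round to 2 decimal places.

86.64

Under SRS without replacement, Var(ȳ) = (1 − f)·s²/n with f = n/N = 2712/32428 = 0.08363143.
Var(ȳ) = (1 − 0.08363143)·256400/2712 = 0.91636857·94.542773 = 86.636026.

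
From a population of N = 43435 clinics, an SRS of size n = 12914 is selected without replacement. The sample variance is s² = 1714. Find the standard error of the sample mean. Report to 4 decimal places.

0.3054

Under SRS without replacement, Var(ȳ) = (1 − f)·s²/n with f = n/N = 12914/43435 = 0.29731783.
Var(ȳ) = (1 − 0.29731783)·1714/12914 = 0.70268217·0.13272418 = 0.093262911.
SE(ȳ) = √(0.093262911) = 0.3054.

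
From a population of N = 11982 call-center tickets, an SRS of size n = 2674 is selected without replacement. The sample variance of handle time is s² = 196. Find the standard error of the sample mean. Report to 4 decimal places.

Under SRS without replacement, Var(ȳ) = (1 − f)·s²/n with f = n/N = 2674/11982 = 0.22316809.
Var(ȳ) = (1 − 0.22316809)·196/2674 = 0.77683191·0.073298429 = 0.056940559.
SE(ȳ) = √(0.056940559) = 0.2386.

0.2386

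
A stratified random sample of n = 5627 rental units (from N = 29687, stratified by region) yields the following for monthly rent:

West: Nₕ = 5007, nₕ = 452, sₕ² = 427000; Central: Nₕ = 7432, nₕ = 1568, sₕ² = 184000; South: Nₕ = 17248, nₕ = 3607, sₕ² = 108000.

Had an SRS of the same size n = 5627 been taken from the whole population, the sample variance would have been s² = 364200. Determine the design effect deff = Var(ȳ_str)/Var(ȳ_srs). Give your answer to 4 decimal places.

0.7291

Var(ȳ_str) = Σ Wₕ²(1−fₕ)sₕ²/nₕ with Wₕ = Nₕ/29687:
  West: (5007/29687)²·(1−452/5007)·427000/452 = 24.446843
  Central: (7432/29687)²·(1−1568/7432)·184000/1568 = 5.802816
  South: (17248/29687)²·(1−3607/17248)·108000/3607 = 7.9933704
  → Var(ȳ_str) = 38.243029.
Var(ȳ_srs) = (1 − 5627/29687)·364200/5627 = 52.455658.
deff = 38.243029 / 52.455658 = 0.7291.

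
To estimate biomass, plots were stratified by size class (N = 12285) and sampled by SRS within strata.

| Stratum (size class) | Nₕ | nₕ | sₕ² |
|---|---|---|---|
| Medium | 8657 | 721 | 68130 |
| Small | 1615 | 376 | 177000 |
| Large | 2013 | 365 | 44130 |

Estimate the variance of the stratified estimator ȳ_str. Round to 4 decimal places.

Var(ȳ_str) = Σₕ Wₕ²(1 − fₕ)sₕ²/nₕ with Wₕ = Nₕ/N, N = 12285.
Medium: Wₕ = 0.70468050; term = 0.70468050²·(1 − 0.08328520)·68130/721 = 43.015193.
Small: Wₕ = 0.13146113; term = 0.13146113²·(1 − 0.23281734)·177000/376 = 6.2413557.
Large: Wₕ = 0.16385836; term = 0.16385836²·(1 − 0.18132141)·44130/365 = 2.6576129.
Sum = 51.914162.

51.9142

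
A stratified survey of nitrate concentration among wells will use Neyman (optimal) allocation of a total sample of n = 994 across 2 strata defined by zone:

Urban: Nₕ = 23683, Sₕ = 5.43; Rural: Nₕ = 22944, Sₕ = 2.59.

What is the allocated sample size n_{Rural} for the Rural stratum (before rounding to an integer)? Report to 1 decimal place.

Neyman allocation: nₕ = n·NₕSₕ / Σⱼ NⱼSⱼ.
Σ NⱼSⱼ = 23683·5.43 + 22944·2.59 = 188023.65.
n_{Rural} = 994·22944·2.59 / 188023.65 = 314.2.

314.2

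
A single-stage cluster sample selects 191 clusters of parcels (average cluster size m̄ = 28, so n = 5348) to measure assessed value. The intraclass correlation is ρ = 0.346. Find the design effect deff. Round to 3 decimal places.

deff = 1 + (28 − 1)·0.346 = 1 + 9.342 = 10.342.

10.342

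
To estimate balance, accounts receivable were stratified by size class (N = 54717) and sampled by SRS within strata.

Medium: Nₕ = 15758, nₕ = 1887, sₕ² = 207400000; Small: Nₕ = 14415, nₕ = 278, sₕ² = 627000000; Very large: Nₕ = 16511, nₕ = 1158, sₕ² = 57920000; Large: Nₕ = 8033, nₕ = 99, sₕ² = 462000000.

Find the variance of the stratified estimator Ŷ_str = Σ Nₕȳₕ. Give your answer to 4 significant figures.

Var(Ŷ_str) = Σₕ Nₕ²(1 − fₕ)sₕ²/nₕ.
Medium: 15758²·(1 − 1887/15758)·207400000/1887 = 2.4024022 × 10^13.
Small: 14415²·(1 − 278/14415)·627000000/278 = 4.5961548 × 10^14.
Very large: 16511²·(1 − 1158/16511)·57920000/1158 = 1.2679047 × 10^13.
Large: 8033²·(1 − 99/8033)·462000000/99 = 2.974245 × 10^14.
Sum = 7.9374305 × 10^14.

7.937 × 10^14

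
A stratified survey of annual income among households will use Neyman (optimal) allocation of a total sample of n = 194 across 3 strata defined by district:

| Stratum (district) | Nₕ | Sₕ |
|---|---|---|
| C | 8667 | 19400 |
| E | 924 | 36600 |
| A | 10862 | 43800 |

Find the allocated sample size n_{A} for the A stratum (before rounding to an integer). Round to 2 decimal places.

136.19

Neyman allocation: nₕ = n·NₕSₕ / Σⱼ NⱼSⱼ.
Σ NⱼSⱼ = 8667·19400 + 924·36600 + 10862·43800 = 6.777138 × 10^8.
n_{A} = 194·10862·43800 / (6.777138 × 10^8) = 136.19.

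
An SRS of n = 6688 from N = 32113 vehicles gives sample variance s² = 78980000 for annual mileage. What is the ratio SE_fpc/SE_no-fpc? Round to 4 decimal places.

f = n/N = 6688/32113 = 0.20826457.
SE_no-fpc = √(s²/n) = 108.67019; SE_fpc = √((1−f)s²/n) = 96.694211.
Ratio = √(1−f) = 0.88979516.

0.8898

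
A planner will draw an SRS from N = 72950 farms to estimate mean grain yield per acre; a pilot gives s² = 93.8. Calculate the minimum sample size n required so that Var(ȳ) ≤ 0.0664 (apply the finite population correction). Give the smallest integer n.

Without fpc, n₀ = s²/D = 93.8/0.0664 = 1412.6506.
With fpc, (1 − n/N)·s²/n ≤ D requires n ≥ n₀/(1 + n₀/N) = 1412.6506/(1 + 1412.6506/72950) = 1385.8148.
Rounding up, n = 1386.

1386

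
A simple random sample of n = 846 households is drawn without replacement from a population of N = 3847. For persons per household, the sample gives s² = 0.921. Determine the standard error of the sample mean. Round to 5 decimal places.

0.02914

Under SRS without replacement, Var(ȳ) = (1 − f)·s²/n with f = n/N = 846/3847 = 0.21991162.
Var(ȳ) = (1 − 0.21991162)·0.921/846 = 0.78008838·0.0010886525 = 8.4924515 × 10^-4.
SE(ȳ) = √(8.4924515 × 10^-4) = 0.02914.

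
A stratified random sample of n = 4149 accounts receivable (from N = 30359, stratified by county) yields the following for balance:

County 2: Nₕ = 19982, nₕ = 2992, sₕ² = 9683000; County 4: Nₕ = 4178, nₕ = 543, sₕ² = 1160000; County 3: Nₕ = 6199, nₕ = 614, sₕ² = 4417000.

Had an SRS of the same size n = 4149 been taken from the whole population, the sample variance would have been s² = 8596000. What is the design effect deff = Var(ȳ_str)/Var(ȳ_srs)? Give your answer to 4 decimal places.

0.8372

Var(ȳ_str) = Σ Wₕ²(1−fₕ)sₕ²/nₕ with Wₕ = Nₕ/30359:
  County 2: (19982/30359)²·(1−2992/19982)·9683000/2992 = 1192.081
  County 4: (4178/30359)²·(1−543/4178)·1160000/543 = 35.201088
  County 3: (6199/30359)²·(1−614/6199)·4417000/614 = 270.22711
  → Var(ȳ_str) = 1497.5092.
Var(ȳ_srs) = (1 − 4149/30359)·8596000/4149 = 1788.6795.
deff = 1497.5092 / 1788.6795 = 0.8372.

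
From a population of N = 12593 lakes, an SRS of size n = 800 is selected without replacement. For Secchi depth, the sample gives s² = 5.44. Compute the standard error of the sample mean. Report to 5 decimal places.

0.07980

Under SRS without replacement, Var(ȳ) = (1 − f)·s²/n with f = n/N = 800/12593 = 0.06352736.
Var(ȳ) = (1 − 0.06352736)·5.44/800 = 0.93647264·0.0068 = 0.006368014.
SE(ȳ) = √(0.006368014) = 0.07980.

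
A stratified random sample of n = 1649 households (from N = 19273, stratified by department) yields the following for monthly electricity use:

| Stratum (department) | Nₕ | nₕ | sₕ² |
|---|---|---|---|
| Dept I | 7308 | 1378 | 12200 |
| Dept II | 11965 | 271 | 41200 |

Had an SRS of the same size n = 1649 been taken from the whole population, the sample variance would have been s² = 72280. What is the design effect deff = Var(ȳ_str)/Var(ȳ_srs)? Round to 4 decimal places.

1.4545

Var(ȳ_str) = Σ Wₕ²(1−fₕ)sₕ²/nₕ with Wₕ = Nₕ/19273:
  Dept I: (7308/19273)²·(1−1378/7308)·12200/1378 = 1.0329165
  Dept II: (11965/19273)²·(1−271/11965)·41200/271 = 57.267085
  → Var(ȳ_str) = 58.300002.
Var(ȳ_srs) = (1 − 1649/19273)·72280/1649 = 40.082302.
deff = 58.300002 / 40.082302 = 1.4545.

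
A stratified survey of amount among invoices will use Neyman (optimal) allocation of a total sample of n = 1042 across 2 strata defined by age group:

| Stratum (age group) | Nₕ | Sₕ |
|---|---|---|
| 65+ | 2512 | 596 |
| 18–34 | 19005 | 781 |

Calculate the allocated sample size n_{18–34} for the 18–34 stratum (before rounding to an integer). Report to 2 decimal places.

946.53

Neyman allocation: nₕ = n·NₕSₕ / Σⱼ NⱼSⱼ.
Σ NⱼSⱼ = 2512·596 + 19005·781 = 1.6340057 × 10^7.
n_{18–34} = 1042·19005·781 / (1.6340057 × 10^7) = 946.53.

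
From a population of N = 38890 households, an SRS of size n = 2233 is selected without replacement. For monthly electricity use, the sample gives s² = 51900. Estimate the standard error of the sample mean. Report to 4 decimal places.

Under SRS without replacement, Var(ȳ) = (1 − f)·s²/n with f = n/N = 2233/38890 = 0.05741836.
Var(ȳ) = (1 − 0.05741836)·51900/2233 = 0.94258164·23.242275 = 21.907742.
SE(ȳ) = √(21.907742) = 4.6806.

4.6806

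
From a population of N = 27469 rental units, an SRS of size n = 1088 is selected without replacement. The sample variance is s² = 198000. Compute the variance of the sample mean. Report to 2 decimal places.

174.78

Under SRS without replacement, Var(ȳ) = (1 − f)·s²/n with f = n/N = 1088/27469 = 0.03960829.
Var(ȳ) = (1 − 0.03960829)·198000/1088 = 0.96039171·181.98529 = 174.77717.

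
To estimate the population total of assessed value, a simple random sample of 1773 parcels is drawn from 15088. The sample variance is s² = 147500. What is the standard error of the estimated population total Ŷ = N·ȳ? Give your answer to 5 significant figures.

129280

Var(Ŷ) = N²·Var(ȳ) = N²·(1 − n/N)·s²/n.
f = 1773/15088 = 0.11751060; Var(ȳ) = 0.88248940·147500/1773 = 73.416348.
Var(Ŷ) = 15088² · 73.416348 = 1.6713066 × 10^10.
SE(Ŷ) = √(1.6713066 × 10^10) = 129280.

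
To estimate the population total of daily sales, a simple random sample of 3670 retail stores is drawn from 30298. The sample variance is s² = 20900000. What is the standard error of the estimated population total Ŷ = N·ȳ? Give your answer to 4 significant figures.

Var(Ŷ) = N²·Var(ȳ) = N²·(1 − n/N)·s²/n.
f = 3670/30298 = 0.12113011; Var(ȳ) = 0.87886989·20900000/3670 = 5005.0084.
Var(Ŷ) = 30298² · 5005.0084 = 4.5944416 × 10^12.
SE(Ŷ) = √(4.5944416 × 10^12) = 2.143 × 10^6.

2.143 × 10^6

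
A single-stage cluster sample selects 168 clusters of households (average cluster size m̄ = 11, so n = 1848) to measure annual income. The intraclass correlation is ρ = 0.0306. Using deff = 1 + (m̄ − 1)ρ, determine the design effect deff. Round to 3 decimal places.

1.306

deff = 1 + (11 − 1)·0.0306 = 1 + 0.306 = 1.306.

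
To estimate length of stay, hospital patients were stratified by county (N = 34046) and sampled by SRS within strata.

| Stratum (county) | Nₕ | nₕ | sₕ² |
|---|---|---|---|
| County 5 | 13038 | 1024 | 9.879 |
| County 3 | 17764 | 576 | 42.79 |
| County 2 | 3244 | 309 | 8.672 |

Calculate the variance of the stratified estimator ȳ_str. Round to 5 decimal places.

0.02110

Var(ȳ_str) = Σₕ Wₕ²(1 − fₕ)sₕ²/nₕ with Wₕ = Nₕ/N, N = 34046.
County 5: Wₕ = 0.38295248; term = 0.38295248²·(1 − 0.07853965)·9.879/1024 = 0.0013037053.
County 3: Wₕ = 0.52176467; term = 0.52176467²·(1 − 0.03242513)·42.79/576 = 0.019568328.
County 2: Wₕ = 0.09528285; term = 0.09528285²·(1 − 0.09525277)·8.672/309 = 2.3052475 × 10^-4.
Sum = 0.021102558.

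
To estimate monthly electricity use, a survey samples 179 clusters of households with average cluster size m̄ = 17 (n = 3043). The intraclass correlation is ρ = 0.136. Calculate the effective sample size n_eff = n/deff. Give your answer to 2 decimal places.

958.12

deff = 1 + (17 − 1)·0.136 = 1 + 2.176 = 3.176.
n_eff = 3043 / 3.176 = 958.12.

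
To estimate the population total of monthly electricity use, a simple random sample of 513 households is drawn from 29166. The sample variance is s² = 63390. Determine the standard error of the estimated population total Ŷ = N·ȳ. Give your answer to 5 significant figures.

321350

Var(Ŷ) = N²·Var(ȳ) = N²·(1 − n/N)·s²/n.
f = 513/29166 = 0.01758897; Var(ȳ) = 0.98241103·63390/513 = 121.39383.
Var(Ŷ) = 29166² · 121.39383 = 1.0326434 × 10^11.
SE(Ŷ) = √(1.0326434 × 10^11) = 321350.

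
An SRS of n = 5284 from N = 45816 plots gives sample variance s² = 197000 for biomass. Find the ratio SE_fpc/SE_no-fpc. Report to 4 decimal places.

0.9406

f = n/N = 5284/45816 = 0.11533089.
SE_no-fpc = √(s²/n) = 6.1059284; SE_fpc = √((1−f)s²/n) = 5.743044.
Ratio = √(1−f) = 0.94056850.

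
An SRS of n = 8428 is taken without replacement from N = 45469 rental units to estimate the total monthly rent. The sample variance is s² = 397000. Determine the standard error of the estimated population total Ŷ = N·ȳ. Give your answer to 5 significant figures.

Var(Ŷ) = N²·Var(ȳ) = N²·(1 − n/N)·s²/n.
f = 8428/45469 = 0.18535706; Var(ȳ) = 0.81464294·397000/8428 = 38.373665.
Var(Ŷ) = 45469² · 38.373665 = 7.9334865 × 10^10.
SE(Ŷ) = √(7.9334865 × 10^10) = 281660.

281660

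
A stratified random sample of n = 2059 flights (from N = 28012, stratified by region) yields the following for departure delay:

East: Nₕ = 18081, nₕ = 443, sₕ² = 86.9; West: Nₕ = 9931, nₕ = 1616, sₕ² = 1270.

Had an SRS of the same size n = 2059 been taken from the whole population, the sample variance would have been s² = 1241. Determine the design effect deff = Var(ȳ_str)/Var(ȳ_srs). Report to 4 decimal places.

Var(ȳ_str) = Σ Wₕ²(1−fₕ)sₕ²/nₕ with Wₕ = Nₕ/28012:
  East: (18081/28012)²·(1−443/18081)·86.9/443 = 0.079725931
  West: (9931/28012)²·(1−1616/9931)·1270/1616 = 0.082704543
  → Var(ȳ_str) = 0.16243047.
Var(ȳ_srs) = (1 − 2059/28012)·1241/2059 = 0.55841733.
deff = 0.16243047 / 0.55841733 = 0.2909.

0.2909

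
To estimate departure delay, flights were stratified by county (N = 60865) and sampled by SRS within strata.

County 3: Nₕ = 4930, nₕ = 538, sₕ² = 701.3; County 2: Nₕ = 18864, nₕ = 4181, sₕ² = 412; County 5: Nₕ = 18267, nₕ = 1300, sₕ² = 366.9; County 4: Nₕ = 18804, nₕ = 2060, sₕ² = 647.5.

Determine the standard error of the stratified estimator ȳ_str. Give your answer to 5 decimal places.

0.25557

Var(ȳ_str) = Σₕ Wₕ²(1 − fₕ)sₕ²/nₕ with Wₕ = Nₕ/N, N = 60865.
County 3: Wₕ = 0.08099893; term = 0.08099893²·(1 − 0.10912779)·701.3/538 = 0.0076189577.
County 2: Wₕ = 0.30993182; term = 0.30993182²·(1 − 0.22163910)·412/4181 = 0.0073676737.
County 5: Wₕ = 0.30012322; term = 0.30012322²·(1 − 0.07116658)·366.9/1300 = 0.023612469.
County 4: Wₕ = 0.30894603; term = 0.30894603²·(1 − 0.10955116)·647.5/2060 = 0.026714482.
Sum = 0.065313582.
SE = √(0.065313582) = 0.25557.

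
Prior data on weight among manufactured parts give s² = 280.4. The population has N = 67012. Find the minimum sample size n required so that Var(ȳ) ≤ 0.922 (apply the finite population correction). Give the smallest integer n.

Without fpc, n₀ = s²/D = 280.4/0.922 = 304.1215.
With fpc, (1 − n/N)·s²/n ≤ D requires n ≥ n₀/(1 + n₀/N) = 304.1215/(1 + 304.1215/67012) = 302.7475.
Rounding up, n = 303.

303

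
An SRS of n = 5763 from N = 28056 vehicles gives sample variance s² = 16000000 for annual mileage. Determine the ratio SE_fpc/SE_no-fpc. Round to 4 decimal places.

f = n/N = 5763/28056 = 0.20541061.
SE_no-fpc = √(s²/n) = 52.690908; SE_fpc = √((1−f)s²/n) = 46.96854.
Ratio = √(1−f) = 0.89139744.

0.8914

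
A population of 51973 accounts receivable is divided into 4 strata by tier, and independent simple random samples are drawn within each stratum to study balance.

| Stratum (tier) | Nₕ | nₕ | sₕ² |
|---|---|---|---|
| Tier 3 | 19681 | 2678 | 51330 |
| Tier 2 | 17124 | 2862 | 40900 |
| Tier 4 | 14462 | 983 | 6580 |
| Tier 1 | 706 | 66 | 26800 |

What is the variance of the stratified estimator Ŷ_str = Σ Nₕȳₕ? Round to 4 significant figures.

Var(Ŷ_str) = Σₕ Nₕ²(1 − fₕ)sₕ²/nₕ.
Tier 3: 19681²·(1 − 2678/19681)·51330/2678 = 6.4140658 × 10^9.
Tier 2: 17124²·(1 − 2862/17124)·40900/2862 = 3.4901117 × 10^9.
Tier 4: 14462²·(1 − 983/14462)·6580/983 = 1.3048434 × 10^9.
Tier 1: 706²·(1 − 66/706)·26800/66 = 1.8347442 × 10^8.
Sum = 1.1392495 × 10^10.

1.139 × 10^10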